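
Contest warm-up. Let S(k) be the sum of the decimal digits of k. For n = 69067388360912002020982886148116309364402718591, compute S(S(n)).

16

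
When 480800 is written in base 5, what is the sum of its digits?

12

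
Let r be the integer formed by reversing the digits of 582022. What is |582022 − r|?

361737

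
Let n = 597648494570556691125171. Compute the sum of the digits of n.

117

5+9+7+6+4+8+4+9+4+5+7+0+5+5+6+6+9+1+1+2+5+1+7+1 = 117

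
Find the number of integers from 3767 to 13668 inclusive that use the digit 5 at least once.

3420

The integers in [3767, 13668] that use the digit 5 at least once: 3775, 3785, 3795, 3805, 3815, 3825, …, 13659, 13665.
3420 qualify.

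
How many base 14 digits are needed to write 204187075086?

204187075086 in base 14 is 9C50211538, which has 10 digits.

10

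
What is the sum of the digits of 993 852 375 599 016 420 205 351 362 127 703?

9+9+3+8+5+2+3+7+5+5+9+9+0+1+6+4+2+0+2+0+5+3+5+1+3+6+2+1+2+7+7+0+3 = 134

134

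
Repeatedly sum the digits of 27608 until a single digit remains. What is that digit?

2+7+6+0+8 = 23
2+3 = 5

5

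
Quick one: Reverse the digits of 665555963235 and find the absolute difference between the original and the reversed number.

Reverse of 665555963235 is 532369555566.
|665555963235 − 532369555566| = 133186407669

133186407669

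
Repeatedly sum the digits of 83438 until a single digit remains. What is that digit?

8+3+4+3+8 = 26
2+6 = 8
(Equivalently, 83438 mod 9 = 8.)

8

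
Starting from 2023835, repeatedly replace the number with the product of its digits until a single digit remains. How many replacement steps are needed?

1

2023835 → 0 (1 step)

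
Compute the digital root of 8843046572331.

8+8+4+3+0+4+6+5+7+2+3+3+1 = 54
5+4 = 9

9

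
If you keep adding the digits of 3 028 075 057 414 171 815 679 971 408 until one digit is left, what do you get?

3+0+2+8+0+7+5+0+5+7+4+1+4+1+7+1+8+1+5+6+7+9+9+7+1+4+0+8 = 120
1+2+0 = 3

3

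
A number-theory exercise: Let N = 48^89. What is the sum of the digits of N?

657

48^89 = 427041543761513274249407692852340698873128655693016573721967864640118261533376219980842591333244800285610689219395065552120942379042501627779469017088
Sum of its 150 digits: 657.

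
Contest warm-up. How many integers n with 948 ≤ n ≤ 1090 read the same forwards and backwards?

The integers in [948, 1090] that read the same forwards and backwards: 949, 959, 969, 979, 989, 999, 1001.
7 qualify.

7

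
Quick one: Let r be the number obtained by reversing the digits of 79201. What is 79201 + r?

89498

Reverse of 79201 is 10297.
79201 + 10297 = 89498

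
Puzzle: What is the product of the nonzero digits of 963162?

1944

9×6×3×1×6×2 = 1944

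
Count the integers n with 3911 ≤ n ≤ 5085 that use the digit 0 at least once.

The integers in [3911, 5085] that use the digit 0 at least once: 3920, 3930, 3940, 3950, 3960, 3970, …, 5084, 5085.
365 qualify.

365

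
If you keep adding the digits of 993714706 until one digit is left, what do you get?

1

9+9+3+7+1+4+7+0+6 = 46
4+6 = 10
1+0 = 1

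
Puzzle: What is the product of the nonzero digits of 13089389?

1×3×8×9×3×8×9 = 46656

46656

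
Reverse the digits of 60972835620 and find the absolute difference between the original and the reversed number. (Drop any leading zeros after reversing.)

Reverse of 60972835620 is 2653827906.
|60972835620 − 2653827906| = 58319007714

58319007714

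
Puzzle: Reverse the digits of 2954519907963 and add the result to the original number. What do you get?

Reverse of 2954519907963 is 3697099154592.
2954519907963 + 3697099154592 = 6651619062555

6651619062555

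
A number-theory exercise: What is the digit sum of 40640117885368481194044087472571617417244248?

187

4+0+6+4+0+1+1+7+8+8+5+3+6+8+4+8+1+1+9+4+0+4+4+0+8+7+4+7+2+5+7+1+6+1+7+4+1+7+2+4+4+2+4+8 = 187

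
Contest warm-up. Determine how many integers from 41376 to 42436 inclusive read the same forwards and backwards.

The integers in [41376, 42436] that read the same forwards and backwards: 41414, 41514, 41614, 41714, 41814, 41914, …, 42324, 42424.
11 qualify.

11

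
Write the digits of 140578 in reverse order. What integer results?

875041

Reversing 140578 gives 875041.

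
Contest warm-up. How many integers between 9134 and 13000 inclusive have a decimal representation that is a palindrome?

38

The integers in [9134, 13000] that have a decimal representation that is a palindrome: 9229, 9339, 9449, 9559, 9669, 9779, …, 12821, 12921.
38 qualify.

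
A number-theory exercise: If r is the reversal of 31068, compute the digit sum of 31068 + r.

18

Reversal of 31068 is 86013; 31068 + 86013 = 117081.
Digit sum of 117081: 1+1+7+0+8+1 = 18.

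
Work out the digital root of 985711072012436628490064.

5

9+8+5+7+1+1+0+7+2+0+1+2+4+3+6+6+2+8+4+9+0+0+6+4 = 95
9+5 = 14
1+4 = 5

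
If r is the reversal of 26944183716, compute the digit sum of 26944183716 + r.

Reversal of 26944183716 is 61738144962; 26944183716 + 61738144962 = 88682328678.
Digit sum of 88682328678: 8+8+6+8+2+3+2+8+6+7+8 = 66.

66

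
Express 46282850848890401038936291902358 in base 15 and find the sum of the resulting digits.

46282850848890401038936291902358 in base 15 is C3453821425CA334218A1D66EDD.
Digit sum: 12+3+4+5+3+8+2+1+4+2+5+12+10+3+3+4+2+1+8+10+1+13+6+6+14+13+13 = 168.

168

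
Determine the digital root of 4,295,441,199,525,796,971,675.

4+2+9+5+4+4+1+1+9+9+5+2+5+7+9+6+9+7+1+6+7+5 = 117
1+1+7 = 9

9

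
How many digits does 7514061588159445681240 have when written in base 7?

7514061588159445681240 in base 7 is 54135620442015401105536654, which has 26 digits.

26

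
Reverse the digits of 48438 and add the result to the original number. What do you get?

131922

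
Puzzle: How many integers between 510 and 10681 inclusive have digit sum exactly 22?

The integers in [510, 10681] that have digit sum exactly 22: 589, 598, 679, 688, 697, 769, …, 10669, 10678.
547 qualify.

547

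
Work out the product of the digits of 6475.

840

6×4×7×5 = 840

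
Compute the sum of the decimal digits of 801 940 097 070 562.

58

8+0+1+9+4+0+0+9+7+0+7+0+5+6+2 = 58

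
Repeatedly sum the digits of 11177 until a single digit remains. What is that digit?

1+1+1+7+7 = 17
1+7 = 8

8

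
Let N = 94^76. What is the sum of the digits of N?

688

94^76 = 907228894255852947237200192731746667906001309541763478461074306918738325985925178896342115614297596287421831690177001197505691578267730481386048454656
Sum of its 150 digits: 688.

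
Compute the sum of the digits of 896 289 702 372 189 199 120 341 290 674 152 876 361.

178

8+9+6+2+8+9+7+0+2+3+7+2+1+8+9+1+9+9+1+2+0+3+4+1+2+9+0+6+7+4+1+5+2+8+7+6+3+6+1 = 178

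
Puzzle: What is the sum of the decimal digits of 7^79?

7^79 = 5790887942449198118866552301288096257267888893001726249456064921143
Sum of its 67 digits: 322.

322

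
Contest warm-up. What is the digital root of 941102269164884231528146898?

5

9+4+1+1+0+2+2+6+9+1+6+4+8+8+4+2+3+1+5+2+8+1+4+6+8+9+8 = 122
1+2+2 = 5
(Equivalently, 941102269164884231528146898 mod 9 = 5.)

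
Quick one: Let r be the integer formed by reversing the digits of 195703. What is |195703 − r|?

111888

Reverse of 195703 is 307591.
|195703 − 307591| = 111888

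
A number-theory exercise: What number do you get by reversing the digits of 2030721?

Reversing 2030721 gives 1270302.

1270302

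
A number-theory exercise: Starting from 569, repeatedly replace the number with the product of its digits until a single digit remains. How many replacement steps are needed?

2

569 → 270 → 0 (2 steps)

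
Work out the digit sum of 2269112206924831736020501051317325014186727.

2+2+6+9+1+1+2+2+0+6+9+2+4+8+3+1+7+3+6+0+2+0+5+0+1+0+5+1+3+1+7+3+2+5+0+1+4+1+8+6+7+2+7 = 145

145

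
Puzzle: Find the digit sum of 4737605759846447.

86

4+7+3+7+6+0+5+7+5+9+8+4+6+4+4+7 = 86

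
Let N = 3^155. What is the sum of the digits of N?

324

3^155 = 89907201863535854420702290135762284537312963394702682637089810488324824507
Sum of its 74 digits: 324.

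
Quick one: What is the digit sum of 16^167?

16^167 = 1224720827664335609236962600350409901130557945655466490308353887654080091579137561403602952202220552420938147431280980285494456125931768646260680344573194358953094033321469230156313571586348749061881856
Sum of its 202 digits: 850.

850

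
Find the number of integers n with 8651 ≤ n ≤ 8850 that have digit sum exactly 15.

1

The integers in [8651, 8850] that have digit sum exactly 15: 8700.
1 qualifies.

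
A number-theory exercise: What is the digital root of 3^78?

The digital root of n equals n mod 9 (or 9 when 9 | n), so we need 3^78 mod 9.
3^78 ≡ 0 (mod 9), so the digital root is 9.

9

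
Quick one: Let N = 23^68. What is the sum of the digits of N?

23^68 = 395815547546888589884785370897911374203232682951121784754739562406761602882294255015821358881
Sum of its 93 digits: 448.

448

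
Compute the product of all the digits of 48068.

0

4×8×0×6×8 = 0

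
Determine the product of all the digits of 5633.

5×6×3×3 = 270

270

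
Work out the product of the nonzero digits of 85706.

8×5×7×6 = 1680

1680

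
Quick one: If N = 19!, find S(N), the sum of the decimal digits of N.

45

19! = 121645100408832000
Sum of its 18 digits: 45.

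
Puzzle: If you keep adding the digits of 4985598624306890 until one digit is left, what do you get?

4+9+8+5+5+9+8+6+2+4+3+0+6+8+9+0 = 86
8+6 = 14
1+4 = 5

5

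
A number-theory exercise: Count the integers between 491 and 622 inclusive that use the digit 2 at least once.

25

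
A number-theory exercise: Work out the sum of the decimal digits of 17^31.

170

17^31 = 139288917338851014461418017489467720433
Sum of its 39 digits: 170.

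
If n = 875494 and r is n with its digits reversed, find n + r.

1370072

Reverse of 875494 is 494578.
875494 + 494578 = 1370072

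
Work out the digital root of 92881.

1

9+2+8+8+1 = 28
2+8 = 10
1+0 = 1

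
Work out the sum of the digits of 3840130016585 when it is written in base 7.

29

3840130016585 in base 7 is 544304000400032.
Digit sum: 5+4+4+3+0+4+0+0+0+4+0+0+0+3+2 = 29.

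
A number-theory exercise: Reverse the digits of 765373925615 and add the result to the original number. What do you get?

Reverse of 765373925615 is 516529373567.
765373925615 + 516529373567 = 1281903299182

1281903299182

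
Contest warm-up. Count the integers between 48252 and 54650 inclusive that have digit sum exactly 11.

The integers in [48252, 54650] that have digit sum exactly 11: 50006, 50015, 50024, 50033, 50042, 50051, …, 54110, 54200.
80 qualify.

80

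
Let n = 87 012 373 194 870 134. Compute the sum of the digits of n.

68

8+7+0+1+2+3+7+3+1+9+4+8+7+0+1+3+4 = 68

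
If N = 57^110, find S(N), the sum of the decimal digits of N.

810

57^110 = 14003420300332720022237807159286257699115324897812101723825801141797046160556455114956359235000079553553771769590830270582734194146435478018968977720223260343310914751947747201356599391267991249
Sum of its 194 digits: 810.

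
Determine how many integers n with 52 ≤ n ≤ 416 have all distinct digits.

The integers in [52, 416] that have all distinct digits: 52, 53, 54, 56, 57, 58, …, 415, 416.
272 qualify.

272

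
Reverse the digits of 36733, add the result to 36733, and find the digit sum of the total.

Reversal of 36733 is 33763; 36733 + 33763 = 70496.
Digit sum of 70496: 7+0+4+9+6 = 26.

26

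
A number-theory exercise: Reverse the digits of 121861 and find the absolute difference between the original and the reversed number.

46260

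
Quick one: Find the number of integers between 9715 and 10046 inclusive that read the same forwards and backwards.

4

The integers in [9715, 10046] that read the same forwards and backwards: 9779, 9889, 9999, 10001.
4 qualify.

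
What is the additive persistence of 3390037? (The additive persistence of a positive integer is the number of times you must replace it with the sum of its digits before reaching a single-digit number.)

3390037 → 25 → 7 (2 steps)

2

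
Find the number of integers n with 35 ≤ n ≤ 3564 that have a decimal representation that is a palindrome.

The integers in [35, 3564] that have a decimal representation that is a palindrome: 44, 55, 66, 77, 88, 99, …, 3443, 3553.
122 qualify.

122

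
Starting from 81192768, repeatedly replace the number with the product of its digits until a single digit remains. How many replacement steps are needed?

3

81192768 → 48384 → 3072 → 0 (3 steps)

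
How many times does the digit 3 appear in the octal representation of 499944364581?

1

499944364581 in base 8 is 7214700315045.
The digit 3 appears 1 time.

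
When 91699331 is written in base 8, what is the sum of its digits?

91699331 in base 8 is 535634203.
Digit sum: 5+3+5+6+3+4+2+0+3 = 31.

31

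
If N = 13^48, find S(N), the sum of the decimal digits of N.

13^48 = 294632676319010105335586872991323185304149065116720321
Sum of its 54 digits: 208.

208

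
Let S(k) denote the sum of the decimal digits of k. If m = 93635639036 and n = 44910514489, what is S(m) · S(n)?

2597

S(93635639036) = 9+3+6+3+5+6+3+9+0+3+6 = 53.
S(44910514489) = 4+4+9+1+0+5+1+4+4+8+9 = 49.
53 · 49 = 2597.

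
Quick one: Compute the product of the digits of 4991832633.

839808

4×9×9×1×8×3×2×6×3×3 = 839808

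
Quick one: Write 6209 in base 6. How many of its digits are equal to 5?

1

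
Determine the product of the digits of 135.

15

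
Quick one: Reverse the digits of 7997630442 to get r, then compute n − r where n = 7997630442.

5557262445

Reverse of 7997630442 is 2440367997.
7997630442 − 2440367997 = 5557262445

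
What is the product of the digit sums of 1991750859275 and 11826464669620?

S(1991750859275) = 1+9+9+1+7+5+0+8+5+9+2+7+5 = 68.
S(11826464669620) = 1+1+8+2+6+4+6+4+6+6+9+6+2+0 = 61.
68 · 61 = 4148.

4148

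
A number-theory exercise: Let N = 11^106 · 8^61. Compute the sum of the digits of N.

11^106 · 8^61 = 2993049044325868657020522490808880385287359707147476188636626047759741446683844413900824682316328173296304615686882218733831931038084295181441476857038034480438181888
Sum of its 166 digits: 758.

758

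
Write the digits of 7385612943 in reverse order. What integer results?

3492165837

Reversing 7385612943 gives 3492165837.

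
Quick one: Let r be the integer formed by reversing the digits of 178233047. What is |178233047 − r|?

Reverse of 178233047 is 740332871.
|178233047 − 740332871| = 562099824

562099824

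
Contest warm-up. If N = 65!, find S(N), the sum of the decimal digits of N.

351

65! = 8247650592082470666723170306785496252186258551345437492922123134388955774976000000000000000
Sum of its 91 digits: 351.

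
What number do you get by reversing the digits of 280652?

256082

Reversing 280652 gives 256082.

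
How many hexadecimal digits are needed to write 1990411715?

8

1990411715 in base 16 is 76A345C3, which has 8 digits.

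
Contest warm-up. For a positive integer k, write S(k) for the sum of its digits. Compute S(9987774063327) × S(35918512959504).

4752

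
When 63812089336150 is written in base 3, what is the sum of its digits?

63812089336150 in base 3 is 22100221101011020000102220201.
Digit sum: 2+2+1+0+0+2+2+1+1+0+1+0+1+1+0+2+0+0+0+0+1+0+2+2+2+0+2+0+1 = 26.

26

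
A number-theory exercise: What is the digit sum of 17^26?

17^26 = 98100666009922840441972689847969
Sum of its 32 digits: 163.

163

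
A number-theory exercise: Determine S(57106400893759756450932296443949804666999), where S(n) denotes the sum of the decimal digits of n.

212

5+7+1+0+6+4+0+0+8+9+3+7+5+9+7+5+6+4+5+0+9+3+2+2+9+6+4+4+3+9+4+9+8+0+4+6+6+6+9+9+9 = 212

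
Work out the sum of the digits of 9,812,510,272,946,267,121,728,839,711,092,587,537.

9+8+1+2+5+1+0+2+7+2+9+4+6+2+6+7+1+2+1+7+2+8+8+3+9+7+1+1+0+9+2+5+8+7+5+3+7 = 167

167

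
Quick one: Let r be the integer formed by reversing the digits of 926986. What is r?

689629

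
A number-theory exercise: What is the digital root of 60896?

2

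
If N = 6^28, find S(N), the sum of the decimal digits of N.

6^28 = 6140942214464815497216
Sum of its 22 digits: 90.

90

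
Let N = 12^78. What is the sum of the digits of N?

360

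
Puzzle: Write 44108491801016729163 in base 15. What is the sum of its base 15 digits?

147

44108491801016729163 in base 15 is 6AADE68026EBDD993.
Digit sum: 6+10+10+13+14+6+8+0+2+6+14+11+13+13+9+9+3 = 147.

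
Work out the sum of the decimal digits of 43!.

180

43! = 60415263063373835637355132068513997507264512000000000
Sum of its 53 digits: 180.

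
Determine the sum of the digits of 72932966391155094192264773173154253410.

158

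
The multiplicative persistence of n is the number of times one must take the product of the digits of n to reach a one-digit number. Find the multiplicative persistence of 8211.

8211 → 16 → 6 (2 steps)

2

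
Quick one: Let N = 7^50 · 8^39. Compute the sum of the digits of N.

320

7^50 · 8^39 = 298821260515931612303412170031660433429743867743137185572493313162807164796928
Sum of its 78 digits: 320.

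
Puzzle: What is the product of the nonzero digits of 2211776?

2×2×1×1×7×7×6 = 1176

1176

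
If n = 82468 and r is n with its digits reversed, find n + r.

168896

Reverse of 82468 is 86428.
82468 + 86428 = 168896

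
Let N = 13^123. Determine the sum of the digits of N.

13^123 = 103521923711427330139508660561111399310356231562909825053544787423528887795603512927942762680653876132399975884814583882073552996857463797
Sum of its 138 digits: 640.

640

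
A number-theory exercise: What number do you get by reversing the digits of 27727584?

48572772

Reversing 27727584 gives 48572772.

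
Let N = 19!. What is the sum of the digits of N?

45

19! = 121645100408832000
Sum of its 18 digits: 45.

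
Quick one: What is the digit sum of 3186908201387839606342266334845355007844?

174

3+1+8+6+9+0+8+2+0+1+3+8+7+8+3+9+6+0+6+3+4+2+2+6+6+3+3+4+8+4+5+3+5+5+0+0+7+8+4+4 = 174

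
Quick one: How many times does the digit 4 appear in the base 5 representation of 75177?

75177 in base 5 is 4401202.
The digit 4 appears 2 times.

2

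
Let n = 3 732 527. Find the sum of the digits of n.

3+7+3+2+5+2+7 = 29

29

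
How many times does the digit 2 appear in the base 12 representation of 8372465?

2

8372465 in base 12 is 2979215.
The digit 2 appears 2 times.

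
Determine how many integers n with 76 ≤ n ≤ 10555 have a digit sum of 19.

The integers in [76, 10555] that have a digit sum of 19: 199, 289, 298, 379, 388, 397, …, 10495, 10549.
676 qualify.

676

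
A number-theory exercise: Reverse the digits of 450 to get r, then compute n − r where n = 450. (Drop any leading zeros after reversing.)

Reverse of 450 is 54.
450 − 54 = 396

396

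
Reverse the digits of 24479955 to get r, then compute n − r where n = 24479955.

Reverse of 24479955 is 55997442.
24479955 − 55997442 = -31517487

-31517487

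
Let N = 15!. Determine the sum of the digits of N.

45

15! = 1307674368000
Sum of its 13 digits: 45.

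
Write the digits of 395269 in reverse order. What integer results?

962593

Reversing 395269 gives 962593.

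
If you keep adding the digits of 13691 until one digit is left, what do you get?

2

1+3+6+9+1 = 20
2+0 = 2
(Equivalently, 13691 mod 9 = 2.)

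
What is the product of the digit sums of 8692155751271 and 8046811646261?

3127

S(8692155751271) = 8+6+9+2+1+5+5+7+5+1+2+7+1 = 59.
S(8046811646261) = 8+0+4+6+8+1+1+6+4+6+2+6+1 = 53.
59 · 53 = 3127.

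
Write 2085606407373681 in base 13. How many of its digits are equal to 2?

1

2085606407373681 in base 13 is 6B697AC025537A.
The digit 2 appears 1 time.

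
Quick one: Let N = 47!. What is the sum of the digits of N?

225

47! = 258623241511168180642964355153611979969197632389120000000000
Sum of its 60 digits: 225.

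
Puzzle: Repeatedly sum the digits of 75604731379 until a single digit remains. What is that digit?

7

7+5+6+0+4+7+3+1+3+7+9 = 52
5+2 = 7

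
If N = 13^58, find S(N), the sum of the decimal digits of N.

301

13^58 = 40617616406773309930154634339905725588976750479274358606191163529
Sum of its 65 digits: 301.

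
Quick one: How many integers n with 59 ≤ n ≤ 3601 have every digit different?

1974

The integers in [59, 3601] that have every digit different: 59, 60, 61, 62, 63, 64, …, 3598, 3601.
1974 qualify.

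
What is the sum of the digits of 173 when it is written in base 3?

173 in base 3 is 20102.
Digit sum: 2+0+1+0+2 = 5.

5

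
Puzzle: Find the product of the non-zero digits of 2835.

2×8×3×5 = 240

240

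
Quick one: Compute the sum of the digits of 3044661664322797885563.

3+0+4+4+6+6+1+6+6+4+3+2+2+7+9+7+8+8+5+5+6+3 = 105

105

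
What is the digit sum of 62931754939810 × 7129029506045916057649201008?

62931754939810 × 7129029506045916057649201008 = 448642337833156322121641706271303631328480
Sum of its 42 digits: 153.

153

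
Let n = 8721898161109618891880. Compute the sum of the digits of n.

110

8+7+2+1+8+9+8+1+6+1+1+0+9+6+1+8+8+9+1+8+8+0 = 110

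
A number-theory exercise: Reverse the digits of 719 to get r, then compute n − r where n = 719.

-198

Reverse of 719 is 917.
719 − 917 = -198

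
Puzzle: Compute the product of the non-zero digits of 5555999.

455625

5×5×5×5×9×9×9 = 455625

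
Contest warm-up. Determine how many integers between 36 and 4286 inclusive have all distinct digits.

The integers in [36, 4286] that have all distinct digits: 36, 37, 38, 39, 40, 41, …, 4285, 4286.
2377 qualify.

2377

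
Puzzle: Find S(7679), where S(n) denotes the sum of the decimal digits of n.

7+6+7+9 = 29

29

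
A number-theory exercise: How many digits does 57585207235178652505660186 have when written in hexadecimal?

57585207235178652505660186 in base 16 is 2FA22456E0FB13F7D6DB1A, which has 22 digits.

22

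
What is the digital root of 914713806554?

8

9+1+4+7+1+3+8+0+6+5+5+4 = 53
5+3 = 8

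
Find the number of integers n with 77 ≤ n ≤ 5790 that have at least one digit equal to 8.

The integers in [77, 5790] that have at least one digit equal to 8: 78, 80, 81, 82, 83, 84, …, 5788, 5789.
1499 qualify.

1499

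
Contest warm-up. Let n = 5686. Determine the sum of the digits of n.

5+6+8+6 = 25

25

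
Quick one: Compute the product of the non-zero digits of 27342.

336

2×7×3×4×2 = 336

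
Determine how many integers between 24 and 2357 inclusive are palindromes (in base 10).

The integers in [24, 2357] that are palindromes (in base 10): 33, 44, 55, 66, 77, 88, …, 2222, 2332.
111 qualify.

111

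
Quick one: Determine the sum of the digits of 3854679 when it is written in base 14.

3854679 in base 14 is 724AA3.
Digit sum: 7+2+4+10+10+3 = 36.

36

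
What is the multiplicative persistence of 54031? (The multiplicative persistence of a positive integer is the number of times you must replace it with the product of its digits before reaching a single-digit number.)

54031 → 0 (1 step)

1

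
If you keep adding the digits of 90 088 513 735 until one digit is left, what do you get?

9+0+0+8+8+5+1+3+7+3+5 = 49
4+9 = 13
1+3 = 4

4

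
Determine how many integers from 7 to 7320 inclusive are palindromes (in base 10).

165

The integers in [7, 7320] that are palindromes (in base 10): 7, 8, 9, 11, 22, 33, …, 7117, 7227.
165 qualify.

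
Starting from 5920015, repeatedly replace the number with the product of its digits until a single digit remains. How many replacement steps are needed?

5920015 → 0 (1 step)

1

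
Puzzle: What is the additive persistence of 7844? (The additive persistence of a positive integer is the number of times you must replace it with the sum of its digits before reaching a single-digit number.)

2

7844 → 23 → 5 (2 steps)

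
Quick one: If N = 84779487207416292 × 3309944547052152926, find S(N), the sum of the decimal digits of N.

84779487207416292 × 3309944547052152926 = 280615401384065311987006052527870392
Sum of its 36 digits: 138.

138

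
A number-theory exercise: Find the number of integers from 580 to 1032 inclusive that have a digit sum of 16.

38

The integers in [580, 1032] that have a digit sum of 16: 583, 592, 619, 628, 637, 646, …, 961, 970.
38 qualify.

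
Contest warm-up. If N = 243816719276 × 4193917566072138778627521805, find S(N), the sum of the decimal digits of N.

243816719276 × 4193917566072138778627521805 = 1022547221873695842553539992497253813180
Sum of its 40 digits: 179.

179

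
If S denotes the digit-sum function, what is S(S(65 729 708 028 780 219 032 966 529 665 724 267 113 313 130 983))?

6

First digit sum: 204.
2+0+4 = 6.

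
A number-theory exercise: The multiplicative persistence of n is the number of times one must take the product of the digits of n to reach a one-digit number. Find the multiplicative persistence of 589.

2

589 → 360 → 0 (2 steps)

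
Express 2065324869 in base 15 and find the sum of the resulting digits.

2065324869 in base 15 is C14B8199.
Digit sum: 12+1+4+11+8+1+9+9 = 55.

55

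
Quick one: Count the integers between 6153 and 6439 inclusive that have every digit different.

166

The integers in [6153, 6439] that have every digit different: 6153, 6154, 6157, 6158, 6159, 6170, …, 6438, 6439.
166 qualify.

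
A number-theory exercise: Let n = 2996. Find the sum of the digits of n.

26

2+9+9+6 = 26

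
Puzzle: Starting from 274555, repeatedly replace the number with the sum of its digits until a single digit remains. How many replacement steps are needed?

274555 → 28 → 10 → 1 (3 steps)

3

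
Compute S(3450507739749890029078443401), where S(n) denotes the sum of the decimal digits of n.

3+4+5+0+5+0+7+7+3+9+7+4+9+8+9+0+0+2+9+0+7+8+4+4+3+4+0+1 = 122

122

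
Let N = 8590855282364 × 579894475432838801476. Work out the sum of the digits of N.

179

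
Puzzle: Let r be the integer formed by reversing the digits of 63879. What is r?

97836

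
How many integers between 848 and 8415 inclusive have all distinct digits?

The integers in [848, 8415] that have all distinct digits: 849, 850, 851, 852, 853, 854, …, 8413, 8415.
3868 qualify.

3868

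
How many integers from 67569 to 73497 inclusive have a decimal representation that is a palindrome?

The integers in [67569, 73497] that have a decimal representation that is a palindrome: 67576, 67676, 67776, 67876, 67976, 68086, …, 73337, 73437.
60 qualify.

60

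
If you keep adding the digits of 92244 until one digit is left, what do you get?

3

9+2+2+4+4 = 21
2+1 = 3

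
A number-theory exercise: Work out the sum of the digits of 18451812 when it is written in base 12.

27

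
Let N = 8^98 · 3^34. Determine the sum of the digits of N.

8^98 · 3^34 = 530812798532623648346805620186784522836487095052443684289175438603387588766666445877166288149621606711296
Sum of its 105 digits: 504.

504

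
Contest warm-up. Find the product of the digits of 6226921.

2592

6×2×2×6×9×2×1 = 2592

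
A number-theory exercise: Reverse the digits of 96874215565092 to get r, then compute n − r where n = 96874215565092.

Reverse of 96874215565092 is 29056551247869.
96874215565092 − 29056551247869 = 67817664317223

67817664317223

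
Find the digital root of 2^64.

7

The digital root of n equals n mod 9 (or 9 when 9 | n), so we need 2^64 mod 9.
2^64 ≡ 7 (mod 9), so the digital root is 7.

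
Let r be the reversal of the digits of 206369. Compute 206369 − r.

Reverse of 206369 is 963602.
206369 − 963602 = -757233

-757233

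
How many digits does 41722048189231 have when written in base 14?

41722048189231 in base 14 is A4350214D42B, which has 12 digits.

12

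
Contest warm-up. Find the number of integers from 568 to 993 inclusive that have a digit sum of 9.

10

The integers in [568, 993] that have a digit sum of 9: 603, 612, 621, 630, 702, 711, 720, 801, 810, 900.
10 qualify.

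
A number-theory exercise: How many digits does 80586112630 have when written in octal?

80586112630 in base 8 is 1130323477166, which has 13 digits.

13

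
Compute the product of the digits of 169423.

1296

1×6×9×4×2×3 = 1296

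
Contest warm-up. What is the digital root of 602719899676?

6+0+2+7+1+9+8+9+9+6+7+6 = 70
7+0 = 7

7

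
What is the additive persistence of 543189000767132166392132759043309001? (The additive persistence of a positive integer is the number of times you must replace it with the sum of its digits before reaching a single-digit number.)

543189000767132166392132759043309001 → 130 → 4 (2 steps)

2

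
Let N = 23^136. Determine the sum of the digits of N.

850

23^136 = 156669947679843222005697106865278311374794448666220125137749904222048133081691751003283531011283286691953726797785687497050779232794624603289812341888715246428187818249372706841397572161
Sum of its 186 digits: 850.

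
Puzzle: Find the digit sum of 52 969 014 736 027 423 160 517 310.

94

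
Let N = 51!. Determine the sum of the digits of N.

51! = 1551118753287382280224243016469303211063259720016986112000000000000
Sum of its 67 digits: 198.

198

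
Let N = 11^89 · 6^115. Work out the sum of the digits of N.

828

11^89 · 6^115 = 148368864586654846163874371842060701252056709750774020727564902652280315920790092863676920316986744886095170881125744726997351562384159611318606994641936723225695159212282408983330816
Sum of its 183 digits: 828.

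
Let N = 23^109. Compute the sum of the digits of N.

635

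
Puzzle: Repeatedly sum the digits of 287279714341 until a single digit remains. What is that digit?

1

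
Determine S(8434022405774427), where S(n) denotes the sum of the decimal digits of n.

63

8+4+3+4+0+2+2+4+0+5+7+7+4+4+2+7 = 63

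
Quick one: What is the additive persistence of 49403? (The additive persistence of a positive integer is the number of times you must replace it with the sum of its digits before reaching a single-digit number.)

2

49403 → 20 → 2 (2 steps)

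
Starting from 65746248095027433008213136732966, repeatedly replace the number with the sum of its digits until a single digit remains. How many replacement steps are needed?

65746248095027433008213136732966 → 132 → 6 (2 steps)

2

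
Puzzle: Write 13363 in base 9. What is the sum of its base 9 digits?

13363 in base 9 is 20287.
Digit sum: 2+0+2+8+7 = 19.

19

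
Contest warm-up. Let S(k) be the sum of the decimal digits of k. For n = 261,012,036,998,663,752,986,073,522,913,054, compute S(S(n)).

5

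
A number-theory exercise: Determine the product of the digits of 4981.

288

4×9×8×1 = 288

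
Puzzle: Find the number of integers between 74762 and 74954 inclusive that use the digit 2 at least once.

The integers in [74762, 74954] that use the digit 2 at least once: 74762, 74772, 74782, 74792, 74802, 74812, …, 74942, 74952.
38 qualify.

38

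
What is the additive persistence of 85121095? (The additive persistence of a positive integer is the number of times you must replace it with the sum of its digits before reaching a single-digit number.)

2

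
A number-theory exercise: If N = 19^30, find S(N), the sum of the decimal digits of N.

19^30 = 230466617897195215045509519405933293401
Sum of its 39 digits: 163.

163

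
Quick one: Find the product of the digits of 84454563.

230400

8×4×4×5×4×5×6×3 = 230400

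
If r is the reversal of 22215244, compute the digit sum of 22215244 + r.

Reversal of 22215244 is 44251222; 22215244 + 44251222 = 66466466.
Digit sum of 66466466: 6+6+4+6+6+4+6+6 = 44.

44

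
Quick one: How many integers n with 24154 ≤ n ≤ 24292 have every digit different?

28

The integers in [24154, 24292] that have every digit different: 24156, 24157, 24158, 24159, 24160, 24163, …, 24197, 24198.
28 qualify.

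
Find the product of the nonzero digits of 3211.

6

3×2×1×1 = 6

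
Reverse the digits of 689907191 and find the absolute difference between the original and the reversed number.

498197205

Reverse of 689907191 is 191709986.
|689907191 − 191709986| = 498197205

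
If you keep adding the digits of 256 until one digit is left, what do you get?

4

2+5+6 = 13
1+3 = 4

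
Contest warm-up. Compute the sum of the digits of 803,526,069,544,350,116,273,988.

105

8+0+3+5+2+6+0+6+9+5+4+4+3+5+0+1+1+6+2+7+3+9+8+8 = 105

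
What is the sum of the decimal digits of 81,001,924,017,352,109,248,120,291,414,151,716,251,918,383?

152

8+1+0+0+1+9+2+4+0+1+7+3+5+2+1+0+9+2+4+8+1+2+0+2+9+1+4+1+4+1+5+1+7+1+6+2+5+1+9+1+8+3+8+3 = 152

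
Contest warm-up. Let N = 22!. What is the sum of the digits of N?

72

22! = 1124000727777607680000
Sum of its 22 digits: 72.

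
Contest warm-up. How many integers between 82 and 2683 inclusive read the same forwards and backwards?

109

The integers in [82, 2683] that read the same forwards and backwards: 88, 99, 101, 111, 121, 131, …, 2552, 2662.
109 qualify.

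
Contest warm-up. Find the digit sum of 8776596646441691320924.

8+7+7+6+5+9+6+6+4+6+4+4+1+6+9+1+3+2+0+9+2+4 = 109

109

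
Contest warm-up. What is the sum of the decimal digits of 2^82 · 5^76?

2^82 · 5^76 = 640000000000000000000000000000000000000000000000000000000000000000000000000000
Sum of its 78 digits: 10.

10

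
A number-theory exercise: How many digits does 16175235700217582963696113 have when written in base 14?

22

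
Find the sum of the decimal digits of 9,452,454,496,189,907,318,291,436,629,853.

9+4+5+2+4+5+4+4+9+6+1+8+9+9+0+7+3+1+8+2+9+1+4+3+6+6+2+9+8+5+3 = 156

156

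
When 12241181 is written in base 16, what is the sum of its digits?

56

12241181 in base 16 is BAC91D.
Digit sum: 11+10+12+9+1+13 = 56.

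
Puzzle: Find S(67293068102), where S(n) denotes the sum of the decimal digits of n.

44

6+7+2+9+3+0+6+8+1+0+2 = 44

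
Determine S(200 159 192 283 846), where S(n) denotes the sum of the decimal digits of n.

60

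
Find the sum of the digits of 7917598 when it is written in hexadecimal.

43

7917598 in base 16 is 78D01E.
Digit sum: 7+8+13+0+1+14 = 43.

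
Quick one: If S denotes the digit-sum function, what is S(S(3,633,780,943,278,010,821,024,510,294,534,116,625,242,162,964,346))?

13

First digit sum: 184.
1+8+4 = 13.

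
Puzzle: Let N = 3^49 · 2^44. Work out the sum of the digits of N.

3^49 · 2^44 = 4209798320128979482516352085711126528
Sum of its 37 digits: 162.

162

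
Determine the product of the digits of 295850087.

0

2×9×5×8×5×0×0×8×7 = 0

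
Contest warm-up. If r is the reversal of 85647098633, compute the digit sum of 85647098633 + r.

46

Reversal of 85647098633 is 33689074658; 85647098633 + 33689074658 = 119336173291.
Digit sum of 119336173291: 1+1+9+3+3+6+1+7+3+2+9+1 = 46.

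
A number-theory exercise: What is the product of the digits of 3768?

3×7×6×8 = 1008

1008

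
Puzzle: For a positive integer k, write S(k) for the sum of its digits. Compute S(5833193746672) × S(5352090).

1536

S(5833193746672) = 5+8+3+3+1+9+3+7+4+6+6+7+2 = 64.
S(5352090) = 5+3+5+2+0+9+0 = 24.
64 · 24 = 1536.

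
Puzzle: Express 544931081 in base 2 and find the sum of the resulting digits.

544931081 in base 2 is 100000011110101111110100001001.
Digit sum: 1+0+0+0+0+0+0+1+1+1+1+0+1+0+1+1+1+1+1+1+0+1+0+0+0+0+1+0+0+1 = 15.

15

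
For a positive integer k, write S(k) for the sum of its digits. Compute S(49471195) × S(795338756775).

2880

S(49471195) = 4+9+4+7+1+1+9+5 = 40.
S(795338756775) = 7+9+5+3+3+8+7+5+6+7+7+5 = 72.
40 · 72 = 2880.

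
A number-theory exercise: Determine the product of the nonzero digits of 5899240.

25920

5×8×9×9×2×4 = 25920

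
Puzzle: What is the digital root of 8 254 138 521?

3

8+2+5+4+1+3+8+5+2+1 = 39
3+9 = 12
1+2 = 3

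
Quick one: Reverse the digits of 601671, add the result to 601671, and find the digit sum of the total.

Reversal of 601671 is 176106; 601671 + 176106 = 777777.
Digit sum of 777777: 7+7+7+7+7+7 = 42.

42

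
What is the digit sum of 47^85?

47^85 = 13437482898194084408359108790569717431056936319064040016470306278420649755238589129250716839755182586596297106623509972801915917688676116852207
Sum of its 143 digits: 659.

659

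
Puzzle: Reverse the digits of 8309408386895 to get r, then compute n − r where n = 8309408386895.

2322570337857

Reverse of 8309408386895 is 5986838049038.
8309408386895 − 5986838049038 = 2322570337857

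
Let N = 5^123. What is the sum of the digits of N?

5^123 = 94039548065783000637498922977779654225493244541767001720700136502273380756378173828125
Sum of its 86 digits: 377.

377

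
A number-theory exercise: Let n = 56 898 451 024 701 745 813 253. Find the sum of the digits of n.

98

5+6+8+9+8+4+5+1+0+2+4+7+0+1+7+4+5+8+1+3+2+5+3 = 98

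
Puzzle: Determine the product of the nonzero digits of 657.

210

6×5×7 = 210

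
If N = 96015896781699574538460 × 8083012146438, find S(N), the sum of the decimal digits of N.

96015896781699574538460 × 8083012146438 = 776097659937614934307788937783005480
Sum of its 36 digits: 189.

189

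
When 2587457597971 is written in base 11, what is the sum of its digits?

61

2587457597971 in base 11 is 9083753A5074.
Digit sum: 9+0+8+3+7+5+3+10+5+0+7+4 = 61.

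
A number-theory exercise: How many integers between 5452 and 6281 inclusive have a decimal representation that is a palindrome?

8

The integers in [5452, 6281] that have a decimal representation that is a palindrome: 5555, 5665, 5775, 5885, 5995, 6006, 6116, 6226.
8 qualify.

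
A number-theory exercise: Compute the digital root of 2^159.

8

The digital root of n equals n mod 9 (or 9 when 9 | n), so we need 2^159 mod 9.
2^159 ≡ 8 (mod 9), so the digital root is 8.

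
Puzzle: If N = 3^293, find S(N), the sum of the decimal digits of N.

639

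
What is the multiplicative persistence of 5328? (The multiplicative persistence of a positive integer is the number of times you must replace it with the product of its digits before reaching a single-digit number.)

2

5328 → 240 → 0 (2 steps)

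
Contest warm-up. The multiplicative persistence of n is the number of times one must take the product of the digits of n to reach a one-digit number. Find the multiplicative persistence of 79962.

2

79962 → 6804 → 0 (2 steps)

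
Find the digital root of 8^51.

The digital root of n equals n mod 9 (or 9 when 9 | n), so we need 8^51 mod 9.
8^51 ≡ 8 (mod 9), so the digital root is 8.

8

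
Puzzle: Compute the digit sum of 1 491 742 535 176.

1+4+9+1+7+4+2+5+3+5+1+7+6 = 55

55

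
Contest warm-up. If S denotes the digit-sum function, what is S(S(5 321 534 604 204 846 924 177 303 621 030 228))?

9

First digit sum: 117.
1+1+7 = 9.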